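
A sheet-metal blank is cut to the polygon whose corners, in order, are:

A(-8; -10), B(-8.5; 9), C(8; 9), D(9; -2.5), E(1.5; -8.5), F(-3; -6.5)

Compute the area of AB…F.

Apply the shoelace (surveyor's) formula: 2A = Σ (x_i·y_{i+1} − x_{i+1}·y_i), indices taken mod 6.
Cross-terms: -157, -148.5, -101, -72.75, -35.25, -22  ⇒  Σ = -536.5
Area = |Σ|/2 = 268.25.

268.25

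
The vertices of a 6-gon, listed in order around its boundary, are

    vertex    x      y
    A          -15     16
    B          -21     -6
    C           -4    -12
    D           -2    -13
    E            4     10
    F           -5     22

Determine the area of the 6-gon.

A→B: (-15)(-6) − (-21)(16) = 426
B→C: (-21)(-12) − (-4)(-6) = 228
C→D: (-4)(-13) − (-2)(-12) = 28
D→E: (-2)(10) − (4)(-13) = 32
E→F: (4)(22) − (-5)(10) = 138
F→A: (-5)(16) − (-15)(22) = 250
Σ = 1102
Area = |Σ|/2 = 551.

551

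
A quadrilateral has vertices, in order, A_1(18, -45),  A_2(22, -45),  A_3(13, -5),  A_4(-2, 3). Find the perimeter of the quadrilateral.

|A_1A_2| = √((4)² + (0)²) = √16 = 4
|A_2A_3| = √((-9)² + (40)²) = √1681 = 41
|A_3A_4| = √((-15)² + (8)²) = √289 = 17
|A_4A_1| = √((20)² + (-48)²) = √2704 = 52
Perimeter = 4 + 41 + 17 + 52 = 114.

114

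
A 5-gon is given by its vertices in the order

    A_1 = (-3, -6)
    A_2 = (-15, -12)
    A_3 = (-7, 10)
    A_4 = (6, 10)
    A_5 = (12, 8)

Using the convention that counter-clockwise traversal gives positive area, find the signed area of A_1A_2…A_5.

Apply the shoelace formula: 2A = Σ (x_i·y_{i+1} − x_{i+1}·y_i), indices taken mod 5.
Cross-terms: -54, -234, -130, -72, -48  ⇒  Σ = -538
Signed area = Σ/2 = -269 (negative ⇒ clockwise traversal).

-269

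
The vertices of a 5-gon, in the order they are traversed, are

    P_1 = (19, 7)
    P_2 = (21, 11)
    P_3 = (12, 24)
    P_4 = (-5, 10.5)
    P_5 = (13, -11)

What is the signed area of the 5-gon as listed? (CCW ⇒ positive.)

449.25

Apply Gauss's area formula: 2A = Σ (x_i·y_{i+1} − x_{i+1}·y_i), indices taken mod 5.
Cross-terms: 62, 372, 246, -81.5, 300  ⇒  Σ = 898.5
Signed area = Σ/2 = 449.25 (positive ⇒ counter-clockwise traversal).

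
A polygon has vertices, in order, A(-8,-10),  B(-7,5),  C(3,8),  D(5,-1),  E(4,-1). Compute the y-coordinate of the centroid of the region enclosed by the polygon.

16/91

Apply the shoelace formula. First the cross-terms c_i = x_i·y_{i+1} − x_{i+1}·y_i:
  -110, -71, -43, -1, -48  ⇒  2A = -273, A = -136.5.
Then Σ (y_i + y_{i+1})·c_i = -144, so ȳ = -144 / (6·(-136.5)) = 16/91.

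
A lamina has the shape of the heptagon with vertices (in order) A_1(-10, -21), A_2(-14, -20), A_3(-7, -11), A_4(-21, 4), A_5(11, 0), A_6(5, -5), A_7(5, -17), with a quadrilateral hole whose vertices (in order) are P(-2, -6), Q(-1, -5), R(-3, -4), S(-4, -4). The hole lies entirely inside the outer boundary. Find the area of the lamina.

Outer boundary:
Apply the surveyor's formula: 2A = Σ (x_i·y_{i+1} − x_{i+1}·y_i), indices taken mod 7.
Σ = (-94) + (14) + (-259) + (-44) + (-55) + (-60) + (-275) = -773
Area = |Σ|/2 = 386.5.
Hole:
Σ = (4) + (-11) + (-4) + (16) = 5
Area = |Σ|/2 = 2.5.
Net area = 386.5 − 2.5 = 384.

384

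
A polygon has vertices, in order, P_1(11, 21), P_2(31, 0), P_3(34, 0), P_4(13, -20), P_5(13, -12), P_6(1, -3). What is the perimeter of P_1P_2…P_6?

|P_1P_2| = √((20)² + (-21)²) = √841 = 29
|P_2P_3| = √((3)² + (0)²) = √9 = 3
|P_3P_4| = √((-21)² + (-20)²) = √841 = 29
|P_4P_5| = √((0)² + (8)²) = √64 = 8
|P_5P_6| = √((-12)² + (9)²) = √225 = 15
|P_6P_1| = √((10)² + (24)²) = √676 = 26
Perimeter = 29 + 3 + 29 + 8 + 15 + 26 = 110.

110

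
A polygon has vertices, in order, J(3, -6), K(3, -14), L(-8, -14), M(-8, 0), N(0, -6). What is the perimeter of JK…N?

|JK| = √((0)² + (-8)²) = √64 = 8
|KL| = √((-11)² + (0)²) = √121 = 11
|LM| = √((0)² + (14)²) = √196 = 14
|MN| = √((8)² + (-6)²) = √100 = 10
|NJ| = √((3)² + (0)²) = √9 = 3
Perimeter = 8 + 11 + 14 + 10 + 3 = 46.

46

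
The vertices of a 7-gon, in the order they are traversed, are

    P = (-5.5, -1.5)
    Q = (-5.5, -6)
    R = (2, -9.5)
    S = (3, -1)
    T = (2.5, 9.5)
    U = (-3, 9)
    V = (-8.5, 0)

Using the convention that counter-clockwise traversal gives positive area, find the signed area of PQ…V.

143.375

Σ = (24.75) + (64.25) + (26.5) + (31) + (51) + (76.5) + (12.75) = 286.75
Signed area = Σ/2 = 143.375 (positive ⇒ counter-clockwise traversal).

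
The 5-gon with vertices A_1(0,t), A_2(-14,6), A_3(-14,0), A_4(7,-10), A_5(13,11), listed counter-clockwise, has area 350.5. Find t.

10

The doubled signed area Σ (x_i y_{i+1} − x_{i+1} y_i) is linear in t.
With t=0 it equals 431; the coefficient of t is 27 (from the two edges through A_1).
So 27·t + 431 = 2·350.5 = 701 ⇒ t = 10.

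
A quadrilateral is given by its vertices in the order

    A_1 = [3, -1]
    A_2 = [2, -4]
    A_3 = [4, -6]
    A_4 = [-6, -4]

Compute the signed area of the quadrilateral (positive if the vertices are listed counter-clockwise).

-20

Apply the surveyor's formula: 2A = Σ (x_i·y_{i+1} − x_{i+1}·y_i), indices taken mod 4.
Σ = (-10) + (4) + (-52) + (18) = -40
Signed area = Σ/2 = -20 (negative ⇒ clockwise traversal).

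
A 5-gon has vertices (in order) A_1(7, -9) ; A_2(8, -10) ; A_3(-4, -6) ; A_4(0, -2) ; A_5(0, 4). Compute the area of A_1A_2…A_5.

Cross-terms: 2, -88, 8, 0, -28  ⇒  Σ = -106
Area = |Σ|/2 = 53.

53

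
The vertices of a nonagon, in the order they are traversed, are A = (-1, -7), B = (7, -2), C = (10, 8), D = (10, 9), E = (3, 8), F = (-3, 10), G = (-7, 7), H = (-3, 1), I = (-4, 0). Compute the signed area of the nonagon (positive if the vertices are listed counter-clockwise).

169.5

Apply the shoelace (surveyor's) formula: 2A = Σ (x_i·y_{i+1} − x_{i+1}·y_i), indices taken mod 9.
A→B: (-1)(-2) − (7)(-7) = 51
B→C: (7)(8) − (10)(-2) = 76
C→D: (10)(9) − (10)(8) = 10
D→E: (10)(8) − (3)(9) = 53
E→F: (3)(10) − (-3)(8) = 54
F→G: (-3)(7) − (-7)(10) = 49
G→H: (-7)(1) − (-3)(7) = 14
H→I: (-3)(0) − (-4)(1) = 4
I→A: (-4)(-7) − (-1)(0) = 28
Σ = 339
Signed area = Σ/2 = 169.5 (positive ⇒ counter-clockwise traversal).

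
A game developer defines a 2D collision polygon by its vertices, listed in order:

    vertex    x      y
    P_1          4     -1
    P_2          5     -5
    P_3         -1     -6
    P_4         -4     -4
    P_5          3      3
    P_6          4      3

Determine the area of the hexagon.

Apply the shoelace (surveyor's) formula: 2A = Σ (x_i·y_{i+1} − x_{i+1}·y_i), indices taken mod 6.
Σ = (-15) + (-35) + (-20) + (0) + (-3) + (-16) = -89
Area = |Σ|/2 = 44.5.

44.5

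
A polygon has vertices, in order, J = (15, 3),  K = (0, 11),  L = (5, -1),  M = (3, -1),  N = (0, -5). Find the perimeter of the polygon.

54

|JK| = √((-15)² + (8)²) = √289 = 17
|KL| = √((5)² + (-12)²) = √169 = 13
|LM| = √((-2)² + (0)²) = √4 = 2
|MN| = √((-3)² + (-4)²) = √25 = 5
|NJ| = √((15)² + (8)²) = √289 = 17
Perimeter = 17 + 13 + 2 + 5 + 17 = 54.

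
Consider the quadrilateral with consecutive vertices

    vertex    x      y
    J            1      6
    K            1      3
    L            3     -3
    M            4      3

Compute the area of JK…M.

Apply the surveyor's formula: 2A = Σ (x_i·y_{i+1} − x_{i+1}·y_i), indices taken mod 4.
Σ = (-3) + (-12) + (21) + (21) = 27
Area = |Σ|/2 = 13.5.

13.5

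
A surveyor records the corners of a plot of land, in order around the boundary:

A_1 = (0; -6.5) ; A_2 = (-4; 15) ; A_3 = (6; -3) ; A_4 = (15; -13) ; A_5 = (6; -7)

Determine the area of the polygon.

Apply the shoelace (surveyor's) formula: 2A = Σ (x_i·y_{i+1} − x_{i+1}·y_i), indices taken mod 5.
Cross-terms: -26, -78, -33, -27, -39  ⇒  Σ = -203
Area = |Σ|/2 = 101.5.

101.5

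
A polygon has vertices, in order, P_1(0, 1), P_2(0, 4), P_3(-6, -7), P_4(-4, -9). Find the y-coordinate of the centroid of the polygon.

-76/23

Apply the surveyor's formula. First the cross-terms c_i = x_i·y_{i+1} − x_{i+1}·y_i:
  0, 24, 26, -4  ⇒  2A = 46, A = 23.
Then Σ (y_i + y_{i+1})·c_i = -456, so ȳ = -456 / (6·23) = -76/23.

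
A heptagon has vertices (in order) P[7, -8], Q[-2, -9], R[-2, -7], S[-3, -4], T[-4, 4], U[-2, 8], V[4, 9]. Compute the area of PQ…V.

146.5

Apply the shoelace formula: 2A = Σ (x_i·y_{i+1} − x_{i+1}·y_i), indices taken mod 7.
P→Q: (7)(-9) − (-2)(-8) = -79
Q→R: (-2)(-7) − (-2)(-9) = -4
R→S: (-2)(-4) − (-3)(-7) = -13
S→T: (-3)(4) − (-4)(-4) = -28
T→U: (-4)(8) − (-2)(4) = -24
U→V: (-2)(9) − (4)(8) = -50
V→P: (4)(-8) − (7)(9) = -95
Σ = -293
Area = |Σ|/2 = 146.5.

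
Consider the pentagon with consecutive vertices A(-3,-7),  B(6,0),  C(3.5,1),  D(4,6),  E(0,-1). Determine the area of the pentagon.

29

Apply Gauss's area formula: 2A = Σ (x_i·y_{i+1} − x_{i+1}·y_i), indices taken mod 5.
A→B: (-3)(0) − (6)(-7) = 42
B→C: (6)(1) − (3.5)(0) = 6
C→D: (3.5)(6) − (4)(1) = 17
D→E: (4)(-1) − (0)(6) = -4
E→A: (0)(-7) − (-3)(-1) = -3
Σ = 58
Area = |Σ|/2 = 29.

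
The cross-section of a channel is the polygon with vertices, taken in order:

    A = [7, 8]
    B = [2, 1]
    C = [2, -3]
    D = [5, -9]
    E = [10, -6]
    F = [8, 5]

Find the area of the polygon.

Apply the shoelace formula: 2A = Σ (x_i·y_{i+1} − x_{i+1}·y_i), indices taken mod 6.
Cross-terms: -9, -8, -3, 60, 98, 29  ⇒  Σ = 167
Area = |Σ|/2 = 83.5.

83.5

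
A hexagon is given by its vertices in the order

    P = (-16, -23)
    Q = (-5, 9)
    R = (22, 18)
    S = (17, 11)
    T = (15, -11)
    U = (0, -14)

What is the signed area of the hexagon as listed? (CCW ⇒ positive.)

-698.5

Apply the surveyor's formula: 2A = Σ (x_i·y_{i+1} − x_{i+1}·y_i), indices taken mod 6.
P→Q: (-16)(9) − (-5)(-23) = -259
Q→R: (-5)(18) − (22)(9) = -288
R→S: (22)(11) − (17)(18) = -64
S→T: (17)(-11) − (15)(11) = -352
T→U: (15)(-14) − (0)(-11) = -210
U→P: (0)(-23) − (-16)(-14) = -224
Σ = -1397
Signed area = Σ/2 = -698.5 (negative ⇒ clockwise traversal).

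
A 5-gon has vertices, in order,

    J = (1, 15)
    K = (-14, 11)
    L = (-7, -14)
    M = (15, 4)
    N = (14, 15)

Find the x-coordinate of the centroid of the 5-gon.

Apply the shoelace (surveyor's) formula. First the cross-terms c_i = x_i·y_{i+1} − x_{i+1}·y_i:
  221, 273, 182, 169, 195  ⇒  2A = 1040, A = 520.
Then Σ (x_i + x_{i+1})·c_i = 676, so x̄ = 676 / (6·520) = 13/60.

13/60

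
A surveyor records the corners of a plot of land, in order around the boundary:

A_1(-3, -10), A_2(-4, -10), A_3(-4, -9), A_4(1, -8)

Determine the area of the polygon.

Σ = (-10) + (-4) + (41) + (-34) = -7
Area = |Σ|/2 = 3.5.

3.5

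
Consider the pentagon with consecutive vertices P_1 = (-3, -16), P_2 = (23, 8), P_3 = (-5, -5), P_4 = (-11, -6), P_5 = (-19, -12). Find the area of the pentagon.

265

Apply the shoelace formula: 2A = Σ (x_i·y_{i+1} − x_{i+1}·y_i), indices taken mod 5.
Cross-terms: 344, -75, -25, 18, 268  ⇒  Σ = 530
Area = |Σ|/2 = 265.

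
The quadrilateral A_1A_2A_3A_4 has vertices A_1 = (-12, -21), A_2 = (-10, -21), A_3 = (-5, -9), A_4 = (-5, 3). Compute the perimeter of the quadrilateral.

|A_1A_2| = √((2)² + (0)²) = √4 = 2
|A_2A_3| = √((5)² + (12)²) = √169 = 13
|A_3A_4| = √((0)² + (12)²) = √144 = 12
|A_4A_1| = √((-7)² + (-24)²) = √625 = 25
Perimeter = 2 + 13 + 12 + 25 = 52.

52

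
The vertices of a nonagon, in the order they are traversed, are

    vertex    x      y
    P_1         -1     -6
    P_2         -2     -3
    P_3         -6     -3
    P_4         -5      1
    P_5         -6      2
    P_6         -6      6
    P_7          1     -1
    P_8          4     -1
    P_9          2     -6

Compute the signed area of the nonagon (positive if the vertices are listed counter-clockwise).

Apply the surveyor's formula: 2A = Σ (x_i·y_{i+1} − x_{i+1}·y_i), indices taken mod 9.
Cross-terms: -9, -12, -21, -4, -24, 0, 3, -22, -18  ⇒  Σ = -107
Signed area = Σ/2 = -53.5 (negative ⇒ clockwise traversal).

-53.5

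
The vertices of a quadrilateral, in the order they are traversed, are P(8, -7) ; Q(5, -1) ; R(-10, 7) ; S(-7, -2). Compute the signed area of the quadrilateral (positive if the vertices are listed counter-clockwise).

93

Apply the shoelace formula: 2A = Σ (x_i·y_{i+1} − x_{i+1}·y_i), indices taken mod 4.
Σ = (27) + (25) + (69) + (65) = 186
Signed area = Σ/2 = 93 (positive ⇒ counter-clockwise traversal).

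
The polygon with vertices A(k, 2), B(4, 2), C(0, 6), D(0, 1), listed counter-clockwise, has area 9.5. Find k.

Write out the shoelace sum; only the two edges meeting at A involve k:
2·Area = [(0·2 − k·1) + (k·2 − 4·2)] + 24
       = 1·k + 16 = 19
⇒ k = 3.

3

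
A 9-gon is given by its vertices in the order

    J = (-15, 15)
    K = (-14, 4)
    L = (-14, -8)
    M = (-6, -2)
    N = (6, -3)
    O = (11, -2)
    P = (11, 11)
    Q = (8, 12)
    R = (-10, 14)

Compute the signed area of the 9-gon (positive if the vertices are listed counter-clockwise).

414

Σ = (150) + (168) + (-20) + (30) + (21) + (143) + (44) + (232) + (60) = 828
Signed area = Σ/2 = 414 (positive ⇒ counter-clockwise traversal).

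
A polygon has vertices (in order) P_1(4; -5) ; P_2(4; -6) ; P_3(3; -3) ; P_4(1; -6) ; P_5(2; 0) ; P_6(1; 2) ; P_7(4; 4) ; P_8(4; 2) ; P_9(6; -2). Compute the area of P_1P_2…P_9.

P_1→P_2: (4)(-6) − (4)(-5) = -4
P_2→P_3: (4)(-3) − (3)(-6) = 6
P_3→P_4: (3)(-6) − (1)(-3) = -15
P_4→P_5: (1)(0) − (2)(-6) = 12
P_5→P_6: (2)(2) − (1)(0) = 4
P_6→P_7: (1)(4) − (4)(2) = -4
P_7→P_8: (4)(2) − (4)(4) = -8
P_8→P_9: (4)(-2) − (6)(2) = -20
P_9→P_1: (6)(-5) − (4)(-2) = -22
Σ = -51
Area = |Σ|/2 = 25.5.

25.5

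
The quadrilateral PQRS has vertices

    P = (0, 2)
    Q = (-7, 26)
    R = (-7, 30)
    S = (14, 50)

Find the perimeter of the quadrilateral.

|PQ| = √((-7)² + (24)²) = √625 = 25
|QR| = √((0)² + (4)²) = √16 = 4
|RS| = √((21)² + (20)²) = √841 = 29
|SP| = √((-14)² + (-48)²) = √2500 = 50
Perimeter = 25 + 4 + 29 + 50 = 108.

108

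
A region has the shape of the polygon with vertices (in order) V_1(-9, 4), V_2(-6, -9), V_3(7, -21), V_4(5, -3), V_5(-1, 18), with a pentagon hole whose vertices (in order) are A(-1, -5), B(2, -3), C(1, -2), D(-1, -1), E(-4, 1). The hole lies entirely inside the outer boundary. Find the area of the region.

Outer boundary:
Apply the surveyor's formula: 2A = Σ (x_i·y_{i+1} − x_{i+1}·y_i), indices taken mod 5.
V_1→V_2: (-9)(-9) − (-6)(4) = 105
V_2→V_3: (-6)(-21) − (7)(-9) = 189
V_3→V_4: (7)(-3) − (5)(-21) = 84
V_4→V_5: (5)(18) − (-1)(-3) = 87
V_5→V_1: (-1)(4) − (-9)(18) = 158
Σ = 623
Area = |Σ|/2 = 311.5.
Hole:
Apply Gauss's area formula: 2A = Σ (x_i·y_{i+1} − x_{i+1}·y_i), indices taken mod 5.
Σ = (13) + (-1) + (-3) + (-5) + (21) = 25
Area = |Σ|/2 = 12.5.
Net area = 311.5 − 12.5 = 299.

299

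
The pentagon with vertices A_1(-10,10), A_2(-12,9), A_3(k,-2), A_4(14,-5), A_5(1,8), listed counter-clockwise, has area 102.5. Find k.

The doubled signed area Σ (x_i y_{i+1} − x_{i+1} y_i) is linear in k.
With k=0 it equals 289; the coefficient of k is -14 (from the two edges through A_3).
So -14·k + 289 = 2·102.5 = 205 ⇒ k = 6.

6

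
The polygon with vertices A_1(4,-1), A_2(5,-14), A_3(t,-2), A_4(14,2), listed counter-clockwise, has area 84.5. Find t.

Write out the shoelace sum; only the two edges meeting at A_3 involve t:
2·Area = [(5·(-2) − t·(-14)) + (t·2 − 14·(-2))] + -73
       = 16·t + -55 = 169
⇒ t = 14.

14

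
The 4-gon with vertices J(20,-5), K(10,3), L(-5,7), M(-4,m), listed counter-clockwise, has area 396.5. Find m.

-22

The doubled signed area Σ (x_i y_{i+1} − x_{i+1} y_i) is linear in m.
With m=0 it equals 243; the coefficient of m is -25 (from the two edges through M).
So -25·m + 243 = 2·396.5 = 793 ⇒ m = -22.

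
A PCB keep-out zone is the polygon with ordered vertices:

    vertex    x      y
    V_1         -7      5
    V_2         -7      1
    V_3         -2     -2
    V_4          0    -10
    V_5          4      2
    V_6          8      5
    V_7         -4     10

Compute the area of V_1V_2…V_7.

129

Cross-terms: 28, 16, 20, 40, 4, 100, 50  ⇒  Σ = 258
Area = |Σ|/2 = 129.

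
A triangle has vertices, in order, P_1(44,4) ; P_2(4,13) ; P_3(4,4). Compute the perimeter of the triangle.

|P_1P_2| = √((-40)² + (9)²) = √1681 = 41
|P_2P_3| = √((0)² + (-9)²) = √81 = 9
|P_3P_1| = √((40)² + (0)²) = √1600 = 40
Perimeter = 41 + 9 + 40 = 90.

90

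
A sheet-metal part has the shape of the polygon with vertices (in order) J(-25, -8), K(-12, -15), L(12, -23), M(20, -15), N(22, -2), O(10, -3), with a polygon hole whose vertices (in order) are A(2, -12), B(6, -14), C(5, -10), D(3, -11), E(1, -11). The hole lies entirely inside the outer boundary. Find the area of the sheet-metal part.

543.5

Outer boundary:
Apply the shoelace (surveyor's) formula: 2A = Σ (x_i·y_{i+1} − x_{i+1}·y_i), indices taken mod 6.
Cross-terms: 279, 456, 280, 290, -46, -155  ⇒  Σ = 1104
Area = |Σ|/2 = 552.
Hole:
Apply Gauss's area formula: 2A = Σ (x_i·y_{i+1} − x_{i+1}·y_i), indices taken mod 5.
Cross-terms: 44, 10, -25, -22, 10  ⇒  Σ = 17
Area = |Σ|/2 = 8.5.
Net area = 552 − 8.5 = 543.5.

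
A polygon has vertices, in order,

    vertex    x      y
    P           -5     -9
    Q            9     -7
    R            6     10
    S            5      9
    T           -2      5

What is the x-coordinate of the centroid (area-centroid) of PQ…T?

386/169

Apply the shoelace formula. First the cross-terms c_i = x_i·y_{i+1} − x_{i+1}·y_i:
  116, 132, 4, 43, 43  ⇒  2A = 338, A = 169.
Then Σ (x_i + x_{i+1})·c_i = 2316, so x̄ = 2316 / (6·169) = 386/169.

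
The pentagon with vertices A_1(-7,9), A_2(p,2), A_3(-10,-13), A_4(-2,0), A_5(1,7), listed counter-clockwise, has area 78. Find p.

Write out the shoelace sum; only the two edges meeting at A_2 involve p:
2·Area = [((-7)·2 − p·9) + (p·(-13) − (-10)·2)] + 18
       = -22·p + 24 = 156
⇒ p = -6.

-6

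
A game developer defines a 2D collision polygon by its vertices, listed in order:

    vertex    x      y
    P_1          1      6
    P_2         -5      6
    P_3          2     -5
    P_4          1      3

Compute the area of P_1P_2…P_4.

Apply the surveyor's formula: 2A = Σ (x_i·y_{i+1} − x_{i+1}·y_i), indices taken mod 4.
P_1→P_2: (1)(6) − (-5)(6) = 36
P_2→P_3: (-5)(-5) − (2)(6) = 13
P_3→P_4: (2)(3) − (1)(-5) = 11
P_4→P_1: (1)(6) − (1)(3) = 3
Σ = 63
Area = |Σ|/2 = 31.5.

31.5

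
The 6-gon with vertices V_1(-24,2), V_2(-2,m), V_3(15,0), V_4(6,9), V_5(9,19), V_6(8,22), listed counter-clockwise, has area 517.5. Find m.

Write out the shoelace sum; only the two edges meeting at V_2 involve m:
2·Area = [((-24)·m − (-2)·2) + ((-2)·0 − 15·m)] + 758
       = -39·m + 762 = 1035
⇒ m = -7.

-7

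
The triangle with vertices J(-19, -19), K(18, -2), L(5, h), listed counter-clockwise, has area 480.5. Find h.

18

Write out the shoelace sum; only the two edges meeting at L involve h:
2·Area = [(18·h − 5·(-2)) + (5·(-19) − (-19)·h)] + 380
       = 37·h + 295 = 961
⇒ h = 18.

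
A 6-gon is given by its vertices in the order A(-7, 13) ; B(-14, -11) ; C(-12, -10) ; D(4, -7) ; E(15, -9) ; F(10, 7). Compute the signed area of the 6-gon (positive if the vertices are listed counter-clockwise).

417

Σ = (259) + (8) + (124) + (69) + (195) + (179) = 834
Signed area = Σ/2 = 417 (positive ⇒ counter-clockwise traversal).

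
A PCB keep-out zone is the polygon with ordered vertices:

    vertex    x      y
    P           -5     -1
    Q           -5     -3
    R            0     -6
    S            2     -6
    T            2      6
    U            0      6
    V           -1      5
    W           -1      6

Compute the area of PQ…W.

62

Apply the shoelace (surveyor's) formula: 2A = Σ (x_i·y_{i+1} − x_{i+1}·y_i), indices taken mod 8.
Cross-terms: 10, 30, 12, 24, 12, 6, -1, 31  ⇒  Σ = 124
Area = |Σ|/2 = 62.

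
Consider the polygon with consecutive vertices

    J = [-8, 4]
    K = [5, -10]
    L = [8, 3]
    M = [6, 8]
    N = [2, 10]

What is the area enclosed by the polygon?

Σ = (60) + (95) + (46) + (44) + (88) = 333
Area = |Σ|/2 = 166.5.

166.5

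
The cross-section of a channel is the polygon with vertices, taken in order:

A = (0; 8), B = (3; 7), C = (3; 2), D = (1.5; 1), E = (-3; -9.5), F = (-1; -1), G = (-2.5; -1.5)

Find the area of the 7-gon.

Apply Gauss's area formula: 2A = Σ (x_i·y_{i+1} − x_{i+1}·y_i), indices taken mod 7.
Σ = (-24) + (-15) + (0) + (-11.25) + (-6.5) + (-1) + (-20) = -77.75
Area = |Σ|/2 = 38.875.

38.875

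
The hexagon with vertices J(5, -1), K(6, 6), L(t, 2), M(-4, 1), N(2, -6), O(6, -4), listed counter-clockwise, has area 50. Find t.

Write out the shoelace sum; only the two edges meeting at L involve t:
2·Area = [(6·2 − t·6) + (t·1 − (-4)·2)] + 100
       = -5·t + 120 = 100
⇒ t = 4.

4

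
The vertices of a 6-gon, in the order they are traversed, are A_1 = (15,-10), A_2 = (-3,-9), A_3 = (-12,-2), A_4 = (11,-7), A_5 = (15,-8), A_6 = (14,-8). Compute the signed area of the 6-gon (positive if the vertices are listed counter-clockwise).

-86

Apply Gauss's area formula: 2A = Σ (x_i·y_{i+1} − x_{i+1}·y_i), indices taken mod 6.
Cross-terms: -165, -102, 106, 17, -8, -20  ⇒  Σ = -172
Signed area = Σ/2 = -86 (negative ⇒ clockwise traversal).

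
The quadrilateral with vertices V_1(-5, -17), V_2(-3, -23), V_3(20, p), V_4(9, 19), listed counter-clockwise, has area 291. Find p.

22

The doubled signed area Σ (x_i y_{i+1} − x_{i+1} y_i) is linear in p.
With p=0 it equals 846; the coefficient of p is -12 (from the two edges through V_3).
So -12·p + 846 = 2·291 = 582 ⇒ p = 22.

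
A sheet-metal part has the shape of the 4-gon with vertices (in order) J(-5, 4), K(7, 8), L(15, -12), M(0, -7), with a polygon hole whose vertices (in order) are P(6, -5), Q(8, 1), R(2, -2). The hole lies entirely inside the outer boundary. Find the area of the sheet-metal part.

Outer boundary:
Cross-terms: -68, -204, -105, -35  ⇒  Σ = -412
Area = |Σ|/2 = 206.
Hole:
Σ = (46) + (-18) + (2) = 30
Area = |Σ|/2 = 15.
Net area = 206 − 15 = 191.

191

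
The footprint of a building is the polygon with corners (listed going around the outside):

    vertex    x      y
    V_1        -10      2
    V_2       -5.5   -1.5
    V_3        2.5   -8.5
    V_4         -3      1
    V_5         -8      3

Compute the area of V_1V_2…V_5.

V_1→V_2: (-10)(-1.5) − (-5.5)(2) = 26
V_2→V_3: (-5.5)(-8.5) − (2.5)(-1.5) = 50.5
V_3→V_4: (2.5)(1) − (-3)(-8.5) = -23
V_4→V_5: (-3)(3) − (-8)(1) = -1
V_5→V_1: (-8)(2) − (-10)(3) = 14
Σ = 66.5
Area = |Σ|/2 = 33.25.

33.25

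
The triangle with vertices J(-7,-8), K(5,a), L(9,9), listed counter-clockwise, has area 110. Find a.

-9

Write out the shoelace sum; only the two edges meeting at K involve a:
2·Area = [((-7)·a − 5·(-8)) + (5·9 − 9·a)] + -9
       = -16·a + 76 = 220
⇒ a = -9.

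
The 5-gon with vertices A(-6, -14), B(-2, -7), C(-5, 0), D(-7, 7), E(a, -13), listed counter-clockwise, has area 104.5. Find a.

The doubled signed area Σ (x_i y_{i+1} − x_{i+1} y_i) is linear in a.
With a=0 it equals -43; the coefficient of a is -21 (from the two edges through E).
So -21·a + -43 = 2·104.5 = 209 ⇒ a = -12.

-12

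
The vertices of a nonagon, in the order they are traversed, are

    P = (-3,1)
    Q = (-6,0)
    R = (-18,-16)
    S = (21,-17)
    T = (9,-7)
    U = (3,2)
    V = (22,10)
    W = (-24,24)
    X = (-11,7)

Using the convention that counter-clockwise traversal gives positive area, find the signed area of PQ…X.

824.5

Σ = (6) + (96) + (642) + (6) + (39) + (-14) + (768) + (96) + (10) = 1649
Signed area = Σ/2 = 824.5 (positive ⇒ counter-clockwise traversal).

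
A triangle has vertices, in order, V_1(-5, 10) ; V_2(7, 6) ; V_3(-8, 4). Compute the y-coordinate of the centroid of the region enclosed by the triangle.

20/3

Apply the shoelace formula. First the cross-terms c_i = x_i·y_{i+1} − x_{i+1}·y_i:
  -100, 76, -60  ⇒  2A = -84, A = -42.
Then Σ (y_i + y_{i+1})·c_i = -1680, so ȳ = -1680 / (6·(-42)) = 20/3.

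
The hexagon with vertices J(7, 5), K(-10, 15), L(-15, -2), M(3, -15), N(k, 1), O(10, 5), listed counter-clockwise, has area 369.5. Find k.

The doubled signed area Σ (x_i y_{i+1} − x_{i+1} y_i) is linear in k.
With k=0 it equals 639; the coefficient of k is 20 (from the two edges through N).
So 20·k + 639 = 2·369.5 = 739 ⇒ k = 5.

5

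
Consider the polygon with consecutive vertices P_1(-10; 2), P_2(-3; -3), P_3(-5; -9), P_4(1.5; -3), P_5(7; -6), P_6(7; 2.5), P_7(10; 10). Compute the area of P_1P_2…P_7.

156.5

Cross-terms: 36, 12, 28.5, 12, 59.5, 45, 120  ⇒  Σ = 313
Area = |Σ|/2 = 156.5.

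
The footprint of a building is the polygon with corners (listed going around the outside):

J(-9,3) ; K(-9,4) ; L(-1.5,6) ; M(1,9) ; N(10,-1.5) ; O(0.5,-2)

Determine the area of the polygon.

101.875

Apply the shoelace formula: 2A = Σ (x_i·y_{i+1} − x_{i+1}·y_i), indices taken mod 6.
Σ = (-9) + (-48) + (-19.5) + (-91.5) + (-19.25) + (-16.5) = -203.75
Area = |Σ|/2 = 101.875.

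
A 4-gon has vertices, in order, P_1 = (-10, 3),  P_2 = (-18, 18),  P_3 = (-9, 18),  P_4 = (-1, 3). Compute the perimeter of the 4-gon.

|P_1P_2| = √((-8)² + (15)²) = √289 = 17
|P_2P_3| = √((9)² + (0)²) = √81 = 9
|P_3P_4| = √((8)² + (-15)²) = √289 = 17
|P_4P_1| = √((-9)² + (0)²) = √81 = 9
Perimeter = 17 + 9 + 17 + 9 = 52.

52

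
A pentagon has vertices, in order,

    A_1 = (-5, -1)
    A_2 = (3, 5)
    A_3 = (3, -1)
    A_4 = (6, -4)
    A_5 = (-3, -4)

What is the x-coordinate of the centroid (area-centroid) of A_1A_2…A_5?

Apply the shoelace formula. First the cross-terms c_i = x_i·y_{i+1} − x_{i+1}·y_i:
  -22, -18, -6, -36, -17  ⇒  2A = -99, A = -49.5.
Then Σ (x_i + x_{i+1})·c_i = -90, so x̄ = -90 / (6·(-49.5)) = 10/33.

10/33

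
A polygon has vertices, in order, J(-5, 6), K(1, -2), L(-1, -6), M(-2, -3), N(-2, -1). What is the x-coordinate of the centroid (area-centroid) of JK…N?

-73/51

Apply Gauss's area formula. First the cross-terms c_i = x_i·y_{i+1} − x_{i+1}·y_i:
  4, -8, -9, -4, -17  ⇒  2A = -34, A = -17.
Then Σ (x_i + x_{i+1})·c_i = 146, so x̄ = 146 / (6·(-17)) = -73/51.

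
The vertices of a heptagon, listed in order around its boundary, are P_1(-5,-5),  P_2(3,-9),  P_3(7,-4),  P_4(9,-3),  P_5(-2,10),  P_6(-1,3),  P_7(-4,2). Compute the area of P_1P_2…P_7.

Σ = (60) + (51) + (15) + (84) + (4) + (10) + (30) = 254
Area = |Σ|/2 = 127.

127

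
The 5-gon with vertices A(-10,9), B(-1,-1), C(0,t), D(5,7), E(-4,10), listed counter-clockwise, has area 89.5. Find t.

-3

The doubled signed area Σ (x_i y_{i+1} − x_{i+1} y_i) is linear in t.
With t=0 it equals 161; the coefficient of t is -6 (from the two edges through C).
So -6·t + 161 = 2·89.5 = 179 ⇒ t = -3.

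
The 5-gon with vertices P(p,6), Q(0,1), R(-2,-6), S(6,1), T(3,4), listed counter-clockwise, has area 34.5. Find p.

2

Write out the shoelace sum; only the two edges meeting at P involve p:
2·Area = [(3·6 − p·4) + (p·1 − 0·6)] + 57
       = -3·p + 75 = 69
⇒ p = 2.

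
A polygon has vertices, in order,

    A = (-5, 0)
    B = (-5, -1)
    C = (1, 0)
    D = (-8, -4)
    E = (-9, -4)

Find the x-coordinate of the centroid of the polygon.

Apply the surveyor's formula. First the cross-terms c_i = x_i·y_{i+1} − x_{i+1}·y_i:
  5, 1, -4, -4, -20  ⇒  2A = -22, A = -11.
Then Σ (x_i + x_{i+1})·c_i = 322, so x̄ = 322 / (6·(-11)) = -161/33.

-161/33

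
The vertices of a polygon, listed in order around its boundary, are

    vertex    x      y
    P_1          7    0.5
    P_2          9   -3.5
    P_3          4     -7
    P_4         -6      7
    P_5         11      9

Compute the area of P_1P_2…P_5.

140.25

P_1→P_2: (7)(-3.5) − (9)(0.5) = -29
P_2→P_3: (9)(-7) − (4)(-3.5) = -49
P_3→P_4: (4)(7) − (-6)(-7) = -14
P_4→P_5: (-6)(9) − (11)(7) = -131
P_5→P_1: (11)(0.5) − (7)(9) = -57.5
Σ = -280.5
Area = |Σ|/2 = 140.25.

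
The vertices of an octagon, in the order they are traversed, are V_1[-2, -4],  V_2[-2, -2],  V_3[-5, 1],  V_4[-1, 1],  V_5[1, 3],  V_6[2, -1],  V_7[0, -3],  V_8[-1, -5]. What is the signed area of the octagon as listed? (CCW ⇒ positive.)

-23

Apply the surveyor's formula: 2A = Σ (x_i·y_{i+1} − x_{i+1}·y_i), indices taken mod 8.
Cross-terms: -4, -12, -4, -4, -7, -6, -3, -6  ⇒  Σ = -46
Signed area = Σ/2 = -23 (negative ⇒ clockwise traversal).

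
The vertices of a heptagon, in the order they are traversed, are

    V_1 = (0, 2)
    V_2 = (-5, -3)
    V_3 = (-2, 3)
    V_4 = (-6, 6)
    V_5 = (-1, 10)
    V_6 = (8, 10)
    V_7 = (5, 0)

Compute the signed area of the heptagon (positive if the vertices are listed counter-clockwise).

-94.5

Apply the shoelace formula: 2A = Σ (x_i·y_{i+1} − x_{i+1}·y_i), indices taken mod 7.
Σ = (10) + (-21) + (6) + (-54) + (-90) + (-50) + (10) = -189
Signed area = Σ/2 = -94.5 (negative ⇒ clockwise traversal).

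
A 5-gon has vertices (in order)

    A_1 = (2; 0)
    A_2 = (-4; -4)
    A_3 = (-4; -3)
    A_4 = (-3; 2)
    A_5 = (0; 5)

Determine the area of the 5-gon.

27

A_1→A_2: (2)(-4) − (-4)(0) = -8
A_2→A_3: (-4)(-3) − (-4)(-4) = -4
A_3→A_4: (-4)(2) − (-3)(-3) = -17
A_4→A_5: (-3)(5) − (0)(2) = -15
A_5→A_1: (0)(0) − (2)(5) = -10
Σ = -54
Area = |Σ|/2 = 27.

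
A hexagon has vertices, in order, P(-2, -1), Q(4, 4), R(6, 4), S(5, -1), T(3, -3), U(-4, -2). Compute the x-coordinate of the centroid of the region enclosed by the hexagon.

113/51

Apply Gauss's area formula. First the cross-terms c_i = x_i·y_{i+1} − x_{i+1}·y_i:
  -4, -8, -26, -12, -18, 0  ⇒  2A = -68, A = -34.
Then Σ (x_i + x_{i+1})·c_i = -452, so x̄ = -452 / (6·(-34)) = 113/51.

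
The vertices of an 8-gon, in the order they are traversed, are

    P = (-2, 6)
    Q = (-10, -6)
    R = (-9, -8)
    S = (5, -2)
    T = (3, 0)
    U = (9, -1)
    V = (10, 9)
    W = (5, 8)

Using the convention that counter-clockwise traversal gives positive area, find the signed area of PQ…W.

165.5

Cross-terms: 72, 26, 58, 6, -3, 91, 35, 46  ⇒  Σ = 331
Signed area = Σ/2 = 165.5 (positive ⇒ counter-clockwise traversal).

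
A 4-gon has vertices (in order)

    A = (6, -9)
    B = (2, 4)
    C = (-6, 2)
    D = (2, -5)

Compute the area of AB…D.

Apply the shoelace (surveyor's) formula: 2A = Σ (x_i·y_{i+1} − x_{i+1}·y_i), indices taken mod 4.
Cross-terms: 42, 28, 26, 12  ⇒  Σ = 108
Area = |Σ|/2 = 54.

54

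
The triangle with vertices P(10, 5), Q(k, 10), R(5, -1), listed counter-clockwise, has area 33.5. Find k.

The doubled signed area Σ (x_i y_{i+1} − x_{i+1} y_i) is linear in k.
With k=0 it equals 85; the coefficient of k is -6 (from the two edges through Q).
So -6·k + 85 = 2·33.5 = 67 ⇒ k = 3.

3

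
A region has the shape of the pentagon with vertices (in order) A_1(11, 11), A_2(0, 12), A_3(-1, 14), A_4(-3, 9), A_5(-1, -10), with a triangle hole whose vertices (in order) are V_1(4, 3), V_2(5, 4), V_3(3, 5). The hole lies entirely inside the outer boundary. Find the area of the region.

156

Outer boundary:
Apply the surveyor's formula: 2A = Σ (x_i·y_{i+1} − x_{i+1}·y_i), indices taken mod 5.
Σ = (132) + (12) + (33) + (39) + (99) = 315
Area = |Σ|/2 = 157.5.
Hole:
Apply the shoelace formula: 2A = Σ (x_i·y_{i+1} − x_{i+1}·y_i), indices taken mod 3.
Σ = (1) + (13) + (-11) = 3
Area = |Σ|/2 = 1.5.
Net area = 157.5 − 1.5 = 156.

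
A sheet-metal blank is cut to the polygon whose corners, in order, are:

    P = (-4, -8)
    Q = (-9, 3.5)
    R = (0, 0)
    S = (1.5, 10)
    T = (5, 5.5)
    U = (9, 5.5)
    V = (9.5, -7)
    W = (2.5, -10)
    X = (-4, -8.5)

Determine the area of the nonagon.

202.875

P→Q: (-4)(3.5) − (-9)(-8) = -86
Q→R: (-9)(0) − (0)(3.5) = 0
R→S: (0)(10) − (1.5)(0) = 0
S→T: (1.5)(5.5) − (5)(10) = -41.75
T→U: (5)(5.5) − (9)(5.5) = -22
U→V: (9)(-7) − (9.5)(5.5) = -115.25
V→W: (9.5)(-10) − (2.5)(-7) = -77.5
W→X: (2.5)(-8.5) − (-4)(-10) = -61.25
X→P: (-4)(-8) − (-4)(-8.5) = -2
Σ = -405.75
Area = |Σ|/2 = 202.875.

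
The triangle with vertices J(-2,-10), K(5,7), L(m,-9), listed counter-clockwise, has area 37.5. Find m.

-6

The doubled signed area Σ (x_i y_{i+1} − x_{i+1} y_i) is linear in m.
With m=0 it equals -27; the coefficient of m is -17 (from the two edges through L).
So -17·m + -27 = 2·37.5 = 75 ⇒ m = -6.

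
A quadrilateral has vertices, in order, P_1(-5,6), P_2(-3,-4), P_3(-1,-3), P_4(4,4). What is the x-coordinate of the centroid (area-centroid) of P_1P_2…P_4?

-344/285

Apply the shoelace formula. First the cross-terms c_i = x_i·y_{i+1} − x_{i+1}·y_i:
  38, 5, 8, 44  ⇒  2A = 95, A = 47.5.
Then Σ (x_i + x_{i+1})·c_i = -344, so x̄ = -344 / (6·47.5) = -344/285.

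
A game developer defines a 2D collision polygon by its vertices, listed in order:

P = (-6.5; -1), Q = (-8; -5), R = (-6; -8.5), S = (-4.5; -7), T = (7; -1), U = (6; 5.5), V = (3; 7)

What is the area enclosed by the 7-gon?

116.125

Apply the shoelace (surveyor's) formula: 2A = Σ (x_i·y_{i+1} − x_{i+1}·y_i), indices taken mod 7.
Σ = (24.5) + (38) + (3.75) + (53.5) + (44.5) + (25.5) + (42.5) = 232.25
Area = |Σ|/2 = 116.125.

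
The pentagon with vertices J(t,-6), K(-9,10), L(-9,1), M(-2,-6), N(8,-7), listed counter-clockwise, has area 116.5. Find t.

8

Write out the shoelace sum; only the two edges meeting at J involve t:
2·Area = [(8·(-6) − t·(-7)) + (t·10 − (-9)·(-6))] + 199
       = 17·t + 97 = 233
⇒ t = 8.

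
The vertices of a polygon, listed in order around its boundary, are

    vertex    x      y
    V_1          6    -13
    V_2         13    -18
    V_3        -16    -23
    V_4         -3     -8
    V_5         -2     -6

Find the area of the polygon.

201.5

Apply the shoelace (surveyor's) formula: 2A = Σ (x_i·y_{i+1} − x_{i+1}·y_i), indices taken mod 5.
Σ = (61) + (-587) + (59) + (2) + (62) = -403
Area = |Σ|/2 = 201.5.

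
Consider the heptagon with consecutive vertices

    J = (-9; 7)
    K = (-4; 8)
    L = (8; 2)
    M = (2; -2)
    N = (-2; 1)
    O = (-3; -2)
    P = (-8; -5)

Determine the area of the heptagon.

Apply the surveyor's formula: 2A = Σ (x_i·y_{i+1} − x_{i+1}·y_i), indices taken mod 7.
Σ = (-44) + (-72) + (-20) + (-2) + (7) + (-1) + (-101) = -233
Area = |Σ|/2 = 116.5.

116.5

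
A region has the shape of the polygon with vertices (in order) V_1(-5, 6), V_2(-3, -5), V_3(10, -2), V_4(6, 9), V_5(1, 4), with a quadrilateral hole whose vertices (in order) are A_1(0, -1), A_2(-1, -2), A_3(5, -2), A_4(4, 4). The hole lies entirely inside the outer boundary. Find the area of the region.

103.5

Outer boundary:
V_1→V_2: (-5)(-5) − (-3)(6) = 43
V_2→V_3: (-3)(-2) − (10)(-5) = 56
V_3→V_4: (10)(9) − (6)(-2) = 102
V_4→V_5: (6)(4) − (1)(9) = 15
V_5→V_1: (1)(6) − (-5)(4) = 26
Σ = 242
Area = |Σ|/2 = 121.
Hole:
Cross-terms: -1, 12, 28, -4  ⇒  Σ = 35
Area = |Σ|/2 = 17.5.
Net area = 121 − 17.5 = 103.5.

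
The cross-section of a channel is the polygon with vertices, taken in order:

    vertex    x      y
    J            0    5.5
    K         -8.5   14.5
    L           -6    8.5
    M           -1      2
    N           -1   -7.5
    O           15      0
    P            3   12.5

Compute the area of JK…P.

192

Apply the surveyor's formula: 2A = Σ (x_i·y_{i+1} − x_{i+1}·y_i), indices taken mod 7.
Cross-terms: 46.75, 14.75, -3.5, 9.5, 112.5, 187.5, 16.5  ⇒  Σ = 384
Area = |Σ|/2 = 192.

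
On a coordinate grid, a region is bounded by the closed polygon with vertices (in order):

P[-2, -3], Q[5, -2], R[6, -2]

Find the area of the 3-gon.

P→Q: (-2)(-2) − (5)(-3) = 19
Q→R: (5)(-2) − (6)(-2) = 2
R→P: (6)(-3) − (-2)(-2) = -22
Σ = -1
Area = |Σ|/2 = 0.5.

0.5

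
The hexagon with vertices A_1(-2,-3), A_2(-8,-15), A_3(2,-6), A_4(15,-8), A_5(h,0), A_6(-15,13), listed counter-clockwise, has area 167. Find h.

5

Write out the shoelace sum; only the two edges meeting at A_5 involve h:
2·Area = [(15·0 − h·(-8)) + (h·13 − (-15)·0)] + 229
       = 21·h + 229 = 334
⇒ h = 5.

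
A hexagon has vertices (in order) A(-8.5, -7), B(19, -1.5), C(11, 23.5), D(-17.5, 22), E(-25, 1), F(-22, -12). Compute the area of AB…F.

Apply the shoelace formula: 2A = Σ (x_i·y_{i+1} − x_{i+1}·y_i), indices taken mod 6.
Σ = (145.75) + (463) + (653.25) + (532.5) + (322) + (52) = 2168.5
Area = |Σ|/2 = 1084.25.

1084.25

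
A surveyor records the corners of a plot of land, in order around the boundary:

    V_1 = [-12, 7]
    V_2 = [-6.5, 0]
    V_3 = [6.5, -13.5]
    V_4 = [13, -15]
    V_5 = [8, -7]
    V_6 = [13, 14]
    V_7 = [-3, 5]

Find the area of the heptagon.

294.625

V_1→V_2: (-12)(0) − (-6.5)(7) = 45.5
V_2→V_3: (-6.5)(-13.5) − (6.5)(0) = 87.75
V_3→V_4: (6.5)(-15) − (13)(-13.5) = 78
V_4→V_5: (13)(-7) − (8)(-15) = 29
V_5→V_6: (8)(14) − (13)(-7) = 203
V_6→V_7: (13)(5) − (-3)(14) = 107
V_7→V_1: (-3)(7) − (-12)(5) = 39
Σ = 589.25
Area = |Σ|/2 = 294.625.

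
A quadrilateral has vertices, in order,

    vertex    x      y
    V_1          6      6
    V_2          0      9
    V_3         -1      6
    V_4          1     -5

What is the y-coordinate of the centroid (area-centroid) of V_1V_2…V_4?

Apply the surveyor's formula. First the cross-terms c_i = x_i·y_{i+1} − x_{i+1}·y_i:
  54, 9, -1, 36  ⇒  2A = 98, A = 49.
Then Σ (y_i + y_{i+1})·c_i = 980, so ȳ = 980 / (6·49) = 10/3.

10/3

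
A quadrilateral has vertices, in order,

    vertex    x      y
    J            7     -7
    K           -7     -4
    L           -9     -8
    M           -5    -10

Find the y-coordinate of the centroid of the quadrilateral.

Apply the surveyor's formula. First the cross-terms c_i = x_i·y_{i+1} − x_{i+1}·y_i:
  -77, 20, 50, 105  ⇒  2A = 98, A = 49.
Then Σ (y_i + y_{i+1})·c_i = -2078, so ȳ = -2078 / (6·49) = -1039/147.

-1039/147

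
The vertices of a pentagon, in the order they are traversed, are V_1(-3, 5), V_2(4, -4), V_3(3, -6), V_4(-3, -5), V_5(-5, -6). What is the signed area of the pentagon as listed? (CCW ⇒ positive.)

Apply Gauss's area formula: 2A = Σ (x_i·y_{i+1} − x_{i+1}·y_i), indices taken mod 5.
Cross-terms: -8, -12, -33, -7, -43  ⇒  Σ = -103
Signed area = Σ/2 = -51.5 (negative ⇒ clockwise traversal).

-51.5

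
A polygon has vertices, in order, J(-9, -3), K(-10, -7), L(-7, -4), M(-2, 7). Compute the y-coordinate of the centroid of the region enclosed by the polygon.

-7/6

Apply the surveyor's formula. First the cross-terms c_i = x_i·y_{i+1} − x_{i+1}·y_i:
  33, -9, -57, 69  ⇒  2A = 36, A = 18.
Then Σ (y_i + y_{i+1})·c_i = -126, so ȳ = -126 / (6·18) = -7/6.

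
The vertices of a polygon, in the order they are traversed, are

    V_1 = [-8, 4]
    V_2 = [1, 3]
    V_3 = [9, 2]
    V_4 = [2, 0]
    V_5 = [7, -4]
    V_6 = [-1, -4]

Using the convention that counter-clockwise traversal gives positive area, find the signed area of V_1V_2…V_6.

Apply the surveyor's formula: 2A = Σ (x_i·y_{i+1} − x_{i+1}·y_i), indices taken mod 6.
Σ = (-28) + (-25) + (-4) + (-8) + (-32) + (-36) = -133
Signed area = Σ/2 = -66.5 (negative ⇒ clockwise traversal).

-66.5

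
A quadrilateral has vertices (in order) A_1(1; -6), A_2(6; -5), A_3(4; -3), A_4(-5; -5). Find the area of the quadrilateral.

Cross-terms: 31, 2, -35, 35  ⇒  Σ = 33
Area = |Σ|/2 = 16.5.

16.5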